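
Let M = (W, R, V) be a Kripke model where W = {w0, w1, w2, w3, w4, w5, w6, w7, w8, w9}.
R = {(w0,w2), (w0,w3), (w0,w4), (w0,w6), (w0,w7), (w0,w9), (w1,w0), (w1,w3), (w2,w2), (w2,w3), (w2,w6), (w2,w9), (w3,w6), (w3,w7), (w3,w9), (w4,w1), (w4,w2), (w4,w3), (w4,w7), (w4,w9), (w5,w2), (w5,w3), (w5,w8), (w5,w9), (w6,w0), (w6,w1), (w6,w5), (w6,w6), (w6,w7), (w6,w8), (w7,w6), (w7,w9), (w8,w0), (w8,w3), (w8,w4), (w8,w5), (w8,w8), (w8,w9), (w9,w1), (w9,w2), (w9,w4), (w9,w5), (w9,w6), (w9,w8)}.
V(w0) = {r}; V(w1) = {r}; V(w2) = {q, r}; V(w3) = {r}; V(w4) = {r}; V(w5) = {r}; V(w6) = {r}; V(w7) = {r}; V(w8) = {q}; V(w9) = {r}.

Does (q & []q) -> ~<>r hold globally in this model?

Yes

Let φ = (q & []q) -> ~<>r. Evaluate φ at each world:
  w0 (successors {w2, w3, w4, w6, w7, w9}): φ is true.
  w1 (successors {w0, w3}): φ is true.
  w2 (successors {w2, w3, w6, w9}): φ is true.
  w3 (successors {w6, w7, w9}): φ is true.
  w4 (successors {w1, w2, w3, w7, w9}): φ is true.
  w5 (successors {w2, w3, w8, w9}): φ is true.
  w6 (successors {w0, w1, w5, w6, w7, w8}): φ is true.
  w7 (successors {w6, w9}): φ is true.
  w8 (successors {w0, w3, w4, w5, w8, w9}): φ is true.
  w9 (successors {w1, w2, w4, w5, w6, w8}): φ is true.
For instance, at w9:
  At w9: q & []q is false, ~<>r is false, so (q & []q) -> ~<>r is true.
    At w9: q is false, []q is false, so q & []q is false.
      At w9: []q requires q at every successor {w1, w2, w4, w5, w6, w8}.
        q fails at w1, so []q is false at w9.
    At w9: <>r is true, so ~<>r is false.
      At w9: <>r requires r at some successor in {w1, w2, w4, w5, w6, w8}.
        r holds at w1, so <>r is true at w9.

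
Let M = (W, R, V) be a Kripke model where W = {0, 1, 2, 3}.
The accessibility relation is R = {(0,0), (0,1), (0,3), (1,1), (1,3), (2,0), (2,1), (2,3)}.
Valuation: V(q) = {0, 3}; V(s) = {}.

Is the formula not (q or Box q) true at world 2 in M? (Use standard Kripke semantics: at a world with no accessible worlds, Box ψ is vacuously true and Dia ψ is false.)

Yes

At 2: q or Box q is false, so not (q or Box q) is true.
  At 2: q is false, Box q is false, so q or Box q is false.
    At 2: Box q requires q at every successor {0, 1, 3}.
      q fails at 1, so Box q is false at 2.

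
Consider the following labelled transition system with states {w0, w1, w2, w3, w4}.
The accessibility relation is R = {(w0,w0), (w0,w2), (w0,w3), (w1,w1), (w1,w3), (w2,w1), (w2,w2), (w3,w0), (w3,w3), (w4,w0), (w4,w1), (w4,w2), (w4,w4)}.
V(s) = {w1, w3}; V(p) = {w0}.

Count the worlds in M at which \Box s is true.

1

Recall that \Box ψ holds at a world iff ψ holds at every accessible world, and \Diamond ψ holds iff ψ holds at some accessible world.
Let φ = \Box s. Evaluate φ at each world:
  w0 (successors {w0, w2, w3}): φ is false.
  w1 (successors {w1, w3}): φ is true.
  w2 (successors {w1, w2}): φ is false.
  w3 (successors {w0, w3}): φ is false.
  w4 (successors {w0, w1, w2, w4}): φ is false.
For instance, at w3:
  At w3: \Box s requires s at every successor {w0, w3}.
    s fails at w0, so \Box s is false at w3.
Satisfying worlds: {w1}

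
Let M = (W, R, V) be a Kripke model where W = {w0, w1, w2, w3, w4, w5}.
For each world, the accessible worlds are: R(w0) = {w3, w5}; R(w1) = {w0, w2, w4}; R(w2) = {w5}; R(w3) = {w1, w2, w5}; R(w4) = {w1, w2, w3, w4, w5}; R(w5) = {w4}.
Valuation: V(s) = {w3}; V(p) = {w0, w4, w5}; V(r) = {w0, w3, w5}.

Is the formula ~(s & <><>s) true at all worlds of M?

Let φ = ~(s & <><>s). Evaluate φ at each world:
  w0 (successors {w3, w5}): φ is true.
  w1 (successors {w0, w2, w4}): φ is true.
  w2 (successors {w5}): φ is true.
  w3 (successors {w1, w2, w5}): φ is true.
  w4 (successors {w1, w2, w3, w4, w5}): φ is true.
  w5 (successors {w4}): φ is true.
For instance, at w4:
  At w4: s & <><>s is false, so ~(s & <><>s) is true.
    At w4: s is false, <><>s is true, so s & <><>s is false.
      At w4: <><>s requires <>s at some successor in {w1, w2, w3, w4, w5}.
        <>s holds at w4, so <><>s is true at w4.

Yes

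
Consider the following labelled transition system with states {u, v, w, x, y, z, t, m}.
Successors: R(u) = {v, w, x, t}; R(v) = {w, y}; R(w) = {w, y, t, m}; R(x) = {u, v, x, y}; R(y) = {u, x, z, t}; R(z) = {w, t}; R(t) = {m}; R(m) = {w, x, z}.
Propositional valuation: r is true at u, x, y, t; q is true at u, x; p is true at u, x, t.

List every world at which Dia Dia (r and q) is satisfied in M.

u, v, w, x, y, t, m

Let φ = Dia Dia (r and q). Evaluate φ at each world:
  u (successors {v, w, x, t}): φ is true.
  v (successors {w, y}): φ is true.
  w (successors {w, y, t, m}): φ is true.
  x (successors {u, v, x, y}): φ is true.
  y (successors {u, x, z, t}): φ is true.
  z (successors {w, t}): φ is false.
  t (successors {m}): φ is true.
  m (successors {w, x, z}): φ is true.
For instance, at w:
  At w: Dia Dia (r and q) requires Dia (r and q) at some successor in {w, y, t, m}.
    Dia (r and q) holds at y, so Dia Dia (r and q) is true at w.
      At y: Dia (r and q) requires r and q at some successor in {u, x, z, t}.
        r and q holds at u, so Dia (r and q) is true at y.
Satisfying worlds: {u, v, w, x, y, t, m}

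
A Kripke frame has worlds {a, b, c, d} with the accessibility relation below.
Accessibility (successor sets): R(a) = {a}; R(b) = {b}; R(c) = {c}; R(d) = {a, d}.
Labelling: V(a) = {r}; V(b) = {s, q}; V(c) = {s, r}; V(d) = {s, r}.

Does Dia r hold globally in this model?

Let φ = Dia r. Evaluate φ at each world:
  a (successors {a}): φ is true.
  b (successors {b}): φ is false.
  c (successors {c}): φ is true.
  d (successors {a, d}): φ is true.
Detail at b (counterexample):
  At b: Dia r requires r at some successor in {b}.
    At b: r is false.
  So Dia r is false at b.

No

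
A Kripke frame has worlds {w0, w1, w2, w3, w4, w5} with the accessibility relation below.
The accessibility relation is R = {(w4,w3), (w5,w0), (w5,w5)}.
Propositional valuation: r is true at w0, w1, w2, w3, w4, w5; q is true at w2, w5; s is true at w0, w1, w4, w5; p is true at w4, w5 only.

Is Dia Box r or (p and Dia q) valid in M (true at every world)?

No

Recall that Box ψ holds at a world iff ψ holds at every accessible world, and Dia ψ holds iff ψ holds at some accessible world.
Let φ = Dia Box r or (p and Dia q). Evaluate φ at each world:
  w0 (successors ∅): φ is false.
  w1 (successors ∅): φ is false.
  w2 (successors ∅): φ is false.
  w3 (successors ∅): φ is false.
  w4 (successors {w3}): φ is true.
  w5 (successors {w0, w5}): φ is true.
Detail at w0 (counterexample):
  At w0: Dia Box r is false, p and Dia q is false, so Dia Box r or (p and Dia q) is false.
    At w0: no accessible worlds, so Dia Box r is false.
    At w0: p is false, Dia q is false, so p and Dia q is false.
      At w0: no accessible worlds, so Dia q is false.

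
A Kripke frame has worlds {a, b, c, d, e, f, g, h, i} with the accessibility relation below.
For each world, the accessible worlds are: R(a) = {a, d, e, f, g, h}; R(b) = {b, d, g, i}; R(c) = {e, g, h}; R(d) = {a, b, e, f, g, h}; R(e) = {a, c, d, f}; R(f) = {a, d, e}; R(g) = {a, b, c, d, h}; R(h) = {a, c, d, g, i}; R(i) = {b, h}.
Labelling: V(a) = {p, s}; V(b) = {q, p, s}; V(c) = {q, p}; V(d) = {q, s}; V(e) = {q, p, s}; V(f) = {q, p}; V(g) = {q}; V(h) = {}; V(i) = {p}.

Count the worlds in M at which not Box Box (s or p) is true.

Let φ = not Box Box (s or p). Evaluate φ at each world:
  a (successors {a, d, e, f, g, h}): φ is true.
  b (successors {b, d, g, i}): φ is true.
  c (successors {e, g, h}): φ is true.
  d (successors {a, b, e, f, g, h}): φ is true.
  e (successors {a, c, d, f}): φ is true.
  f (successors {a, d, e}): φ is true.
  g (successors {a, b, c, d, h}): φ is true.
  h (successors {a, c, d, g, i}): φ is true.
  i (successors {b, h}): φ is true.
For instance, at d:
  At d: Box Box (s or p) is false, so not Box Box (s or p) is true.
    At d: Box Box (s or p) requires Box (s or p) at every successor {a, b, e, f, g, h}.
      Box (s or p) fails at a, so Box Box (s or p) is false at d.
Satisfying worlds: {a, b, c, d, e, f, g, h, i}

9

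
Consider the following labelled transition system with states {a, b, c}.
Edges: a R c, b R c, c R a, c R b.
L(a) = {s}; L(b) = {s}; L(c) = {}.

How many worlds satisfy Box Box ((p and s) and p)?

Let φ = Box Box ((p and s) and p). Evaluate φ at each world:
  a (successors {c}): φ is false.
  b (successors {c}): φ is false.
  c (successors {a, b}): φ is false.
For instance, at c:
  At c: Box Box ((p and s) and p) requires Box ((p and s) and p) at every successor {a, b}.
    Box ((p and s) and p) fails at a, so Box Box ((p and s) and p) is false at c.
      At a: Box ((p and s) and p) requires (p and s) and p at every successor {c}.
        (p and s) and p fails at c, so Box ((p and s) and p) is false at a.
Satisfying worlds: none.

0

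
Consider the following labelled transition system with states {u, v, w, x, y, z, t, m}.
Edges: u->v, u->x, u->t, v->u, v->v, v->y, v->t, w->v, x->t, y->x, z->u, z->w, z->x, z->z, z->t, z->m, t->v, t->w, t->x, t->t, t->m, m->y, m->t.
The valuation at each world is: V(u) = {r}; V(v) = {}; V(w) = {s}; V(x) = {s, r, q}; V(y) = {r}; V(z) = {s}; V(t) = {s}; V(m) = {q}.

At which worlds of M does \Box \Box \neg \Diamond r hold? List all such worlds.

none

Recall that \Box ψ holds at a world iff ψ holds at every accessible world, and \Diamond ψ holds iff ψ holds at some accessible world.
Let φ = \Box \Box \neg \Diamond r. Evaluate φ at each world:
  u (successors {v, x, t}): φ is false.
  v (successors {u, v, y, t}): φ is false.
  w (successors {v}): φ is false.
  x (successors {t}): φ is false.
  y (successors {x}): φ is false.
  z (successors {u, w, x, z, t, m}): φ is false.
  t (successors {v, w, x, t, m}): φ is false.
  m (successors {y, t}): φ is false.
For instance, at m:
  At m: \Box \Box \neg \Diamond r requires \Box \neg \Diamond r at every successor {y, t}.
    \Box \neg \Diamond r fails at t, so \Box \Box \neg \Diamond r is false at m.
      At t: \Box \neg \Diamond r requires \neg \Diamond r at every successor {v, w, x, t, m}.
        \neg \Diamond r fails at v, so \Box \neg \Diamond r is false at t.
Satisfying worlds: none.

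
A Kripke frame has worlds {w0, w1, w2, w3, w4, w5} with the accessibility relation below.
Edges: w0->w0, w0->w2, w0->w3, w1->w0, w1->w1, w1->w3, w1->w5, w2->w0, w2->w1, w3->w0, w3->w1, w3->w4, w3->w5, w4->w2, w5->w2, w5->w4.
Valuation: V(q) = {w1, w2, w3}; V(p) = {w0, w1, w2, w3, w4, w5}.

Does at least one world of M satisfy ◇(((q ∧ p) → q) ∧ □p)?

Recall that □ψ holds at a world iff ψ holds at every accessible world, and ◇ψ holds iff ψ holds at some accessible world.
Let φ = ◇(((q ∧ p) → q) ∧ □p). Evaluate φ at each world:
  w0 (successors {w0, w2, w3}): φ is true.
  w1 (successors {w0, w1, w3, w5}): φ is true.
  w2 (successors {w0, w1}): φ is true.
  w3 (successors {w0, w1, w4, w5}): φ is true.
  w4 (successors {w2}): φ is true.
  w5 (successors {w2, w4}): φ is true.
Detail at w0 (witness):
  At w0: ◇(((q ∧ p) → q) ∧ □p) requires ((q ∧ p) → q) ∧ □p at some successor in {w0, w2, w3}.
    ((q ∧ p) → q) ∧ □p holds at w0, so ◇(((q ∧ p) → q) ∧ □p) is true at w0.
      At w0: (q ∧ p) → q is true, □p is true, so ((q ∧ p) → q) ∧ □p is true.

Yes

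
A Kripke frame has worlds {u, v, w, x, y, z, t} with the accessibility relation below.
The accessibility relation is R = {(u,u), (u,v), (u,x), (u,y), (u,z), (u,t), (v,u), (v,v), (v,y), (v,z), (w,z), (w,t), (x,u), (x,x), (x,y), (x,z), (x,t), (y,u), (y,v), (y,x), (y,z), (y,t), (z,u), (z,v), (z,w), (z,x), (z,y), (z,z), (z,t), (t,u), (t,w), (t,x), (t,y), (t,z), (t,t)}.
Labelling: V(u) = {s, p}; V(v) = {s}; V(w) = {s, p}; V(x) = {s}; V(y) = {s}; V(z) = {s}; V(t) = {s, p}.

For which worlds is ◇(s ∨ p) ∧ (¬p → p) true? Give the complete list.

u, w, t

Recall that ◇ψ holds at a world iff ψ holds at some accessible world.
Let φ = ◇(s ∨ p) ∧ (¬p → p). Evaluate φ at each world:
  u (successors {u, v, x, y, z, t}): φ is true.
  v (successors {u, v, y, z}): φ is false.
  w (successors {z, t}): φ is true.
  x (successors {u, x, y, z, t}): φ is false.
  y (successors {u, v, x, z, t}): φ is false.
  z (successors {u, v, w, x, y, z, t}): φ is false.
  t (successors {u, w, x, y, z, t}): φ is true.
For instance, at v:
  At v: ◇(s ∨ p) is true, ¬p → p is false, so ◇(s ∨ p) ∧ (¬p → p) is false.
    At v: ◇(s ∨ p) requires s ∨ p at some successor in {u, v, y, z}.
      s ∨ p holds at u, so ◇(s ∨ p) is true at v.
Satisfying worlds: {u, w, t}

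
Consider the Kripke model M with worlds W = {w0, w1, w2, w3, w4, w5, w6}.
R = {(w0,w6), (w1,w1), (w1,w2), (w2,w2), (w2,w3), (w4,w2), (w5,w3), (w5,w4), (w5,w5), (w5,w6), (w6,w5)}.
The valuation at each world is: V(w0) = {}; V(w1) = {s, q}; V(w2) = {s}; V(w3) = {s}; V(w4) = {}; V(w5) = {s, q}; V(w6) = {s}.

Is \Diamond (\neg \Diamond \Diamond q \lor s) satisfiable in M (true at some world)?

Yes

Let φ = \Diamond (\neg \Diamond \Diamond q \lor s). Evaluate φ at each world:
  w0 (successors {w6}): φ is true.
  w1 (successors {w1, w2}): φ is true.
  w2 (successors {w2, w3}): φ is true.
  w3 (successors ∅): φ is false.
  w4 (successors {w2}): φ is true.
  w5 (successors {w3, w4, w5, w6}): φ is true.
  w6 (successors {w5}): φ is true.
Detail at w0 (witness):
  At w0: \Diamond (\neg \Diamond \Diamond q \lor s) requires \neg \Diamond \Diamond q \lor s at some successor in {w6}.
    \neg \Diamond \Diamond q \lor s holds at w6, so \Diamond (\neg \Diamond \Diamond q \lor s) is true at w0.
      At w6: \neg \Diamond \Diamond q is false, s is true, so \neg \Diamond \Diamond q \lor s is true.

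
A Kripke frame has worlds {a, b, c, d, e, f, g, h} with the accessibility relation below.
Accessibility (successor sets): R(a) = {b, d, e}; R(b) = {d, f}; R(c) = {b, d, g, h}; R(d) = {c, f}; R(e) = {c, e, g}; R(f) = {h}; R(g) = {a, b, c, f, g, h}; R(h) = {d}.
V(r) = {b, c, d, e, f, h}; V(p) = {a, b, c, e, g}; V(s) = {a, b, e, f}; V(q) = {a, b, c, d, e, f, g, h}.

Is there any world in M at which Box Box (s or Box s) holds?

No

Let φ = Box Box (s or Box s). Evaluate φ at each world:
  a (successors {b, d, e}): φ is false.
  b (successors {d, f}): φ is false.
  c (successors {b, d, g, h}): φ is false.
  d (successors {c, f}): φ is false.
  e (successors {c, e, g}): φ is false.
  f (successors {h}): φ is false.
  g (successors {a, b, c, f, g, h}): φ is false.
  h (successors {d}): φ is false.
For instance, at f:
  At f: Box Box (s or Box s) requires Box (s or Box s) at every successor {h}.
    Box (s or Box s) fails at h, so Box Box (s or Box s) is false at f.
      At h: Box (s or Box s) requires s or Box s at every successor {d}.
        s or Box s fails at d, so Box (s or Box s) is false at h.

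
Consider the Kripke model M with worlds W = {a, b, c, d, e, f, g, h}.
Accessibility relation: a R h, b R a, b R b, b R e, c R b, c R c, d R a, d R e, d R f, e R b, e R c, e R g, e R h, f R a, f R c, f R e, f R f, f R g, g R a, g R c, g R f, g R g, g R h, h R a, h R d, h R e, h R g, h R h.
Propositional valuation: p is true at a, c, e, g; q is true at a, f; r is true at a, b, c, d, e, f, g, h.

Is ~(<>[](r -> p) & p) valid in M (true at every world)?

Yes

Recall that []ψ holds at a world iff ψ holds at every accessible world, and <>ψ holds iff ψ holds at some accessible world.
Let φ = ~(<>[](r -> p) & p). Evaluate φ at each world:
  a (successors {h}): φ is true.
  b (successors {a, b, e}): φ is true.
  c (successors {b, c}): φ is true.
  d (successors {a, e, f}): φ is true.
  e (successors {b, c, g, h}): φ is true.
  f (successors {a, c, e, f, g}): φ is true.
  g (successors {a, c, f, g, h}): φ is true.
  h (successors {a, d, e, g, h}): φ is true.
For instance, at b:
  At b: <>[](r -> p) & p is false, so ~(<>[](r -> p) & p) is true.
    At b: <>[](r -> p) is false, p is false, so <>[](r -> p) & p is false.
      At b: <>[](r -> p) requires [](r -> p) at some successor in {a, b, e}.
        At a: [](r -> p) is false.
        At b: [](r -> p) is false.
        At e: [](r -> p) is false.
      So <>[](r -> p) is false at b.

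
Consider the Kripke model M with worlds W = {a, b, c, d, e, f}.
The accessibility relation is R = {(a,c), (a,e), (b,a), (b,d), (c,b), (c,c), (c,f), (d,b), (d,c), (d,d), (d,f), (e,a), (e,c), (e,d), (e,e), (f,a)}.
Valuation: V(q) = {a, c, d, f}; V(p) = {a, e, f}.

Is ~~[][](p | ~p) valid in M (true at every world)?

Yes

Recall that []ψ holds at a world iff ψ holds at every accessible world, and <>ψ holds iff ψ holds at some accessible world.
Let φ = ~~[][](p | ~p). Evaluate φ at each world:
  a (successors {c, e}): φ is true.
  b (successors {a, d}): φ is true.
  c (successors {b, c, f}): φ is true.
  d (successors {b, c, d, f}): φ is true.
  e (successors {a, c, d, e}): φ is true.
  f (successors {a}): φ is true.
For instance, at d:
  At d: ~[][](p | ~p) is false, so ~~[][](p | ~p) is true.
    At d: [][](p | ~p) is true, so ~[][](p | ~p) is false.
      At d: [][](p | ~p) requires [](p | ~p) at every successor {b, c, d, f}.
        At b: [](p | ~p) is true.
        At c: [](p | ~p) is true.
        At d: [](p | ~p) is true.
        At f: [](p | ~p) is true.
      So [][](p | ~p) is true at d.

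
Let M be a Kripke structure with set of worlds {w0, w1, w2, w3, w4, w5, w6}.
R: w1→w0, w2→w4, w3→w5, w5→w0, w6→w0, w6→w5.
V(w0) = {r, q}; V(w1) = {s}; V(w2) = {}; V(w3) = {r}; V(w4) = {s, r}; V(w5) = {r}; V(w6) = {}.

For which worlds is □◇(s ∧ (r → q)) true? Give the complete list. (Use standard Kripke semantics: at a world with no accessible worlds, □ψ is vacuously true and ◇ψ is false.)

w0, w4

Recall that □ψ holds at a world iff ψ holds at every accessible world, and ◇ψ holds iff ψ holds at some accessible world.
Let φ = □◇(s ∧ (r → q)). Evaluate φ at each world:
  w0 (successors ∅): φ is true.
  w1 (successors {w0}): φ is false.
  w2 (successors {w4}): φ is false.
  w3 (successors {w5}): φ is false.
  w4 (successors ∅): φ is true.
  w5 (successors {w0}): φ is false.
  w6 (successors {w0, w5}): φ is false.
For instance, at w1:
  At w1: □◇(s ∧ (r → q)) requires ◇(s ∧ (r → q)) at every successor {w0}.
    ◇(s ∧ (r → q)) fails at w0, so □◇(s ∧ (r → q)) is false at w1.
      At w0: no accessible worlds, so ◇(s ∧ (r → q)) is false.
Satisfying worlds: {w0, w4}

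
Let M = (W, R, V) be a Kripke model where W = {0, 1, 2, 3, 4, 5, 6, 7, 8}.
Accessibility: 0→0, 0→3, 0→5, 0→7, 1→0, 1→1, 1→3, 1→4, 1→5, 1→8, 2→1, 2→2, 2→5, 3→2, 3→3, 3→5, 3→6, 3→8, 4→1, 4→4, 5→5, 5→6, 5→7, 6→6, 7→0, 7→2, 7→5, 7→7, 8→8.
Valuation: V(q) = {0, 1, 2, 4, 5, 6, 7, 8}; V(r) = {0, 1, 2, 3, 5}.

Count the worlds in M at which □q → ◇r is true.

Let φ = □q → ◇r. Evaluate φ at each world:
  0 (successors {0, 3, 5, 7}): φ is true.
  1 (successors {0, 1, 3, 4, 5, 8}): φ is true.
  2 (successors {1, 2, 5}): φ is true.
  3 (successors {2, 3, 5, 6, 8}): φ is true.
  4 (successors {1, 4}): φ is true.
  5 (successors {5, 6, 7}): φ is true.
  6 (successors {6}): φ is false.
  7 (successors {0, 2, 5, 7}): φ is true.
  8 (successors {8}): φ is false.
For instance, at 3:
  At 3: □q is false, ◇r is true, so □q → ◇r is true.
    At 3: □q requires q at every successor {2, 3, 5, 6, 8}.
      q fails at 3, so □q is false at 3.
    At 3: ◇r requires r at some successor in {2, 3, 5, 6, 8}.
      r holds at 2, so ◇r is true at 3.
Satisfying worlds: {0, 1, 2, 3, 4, 5, 7}

7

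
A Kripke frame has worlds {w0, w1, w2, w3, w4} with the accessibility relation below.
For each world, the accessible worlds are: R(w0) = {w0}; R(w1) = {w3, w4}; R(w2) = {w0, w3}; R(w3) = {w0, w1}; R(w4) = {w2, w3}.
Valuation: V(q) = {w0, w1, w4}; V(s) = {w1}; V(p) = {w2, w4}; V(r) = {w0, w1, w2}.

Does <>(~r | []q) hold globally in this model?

Let φ = <>(~r | []q). Evaluate φ at each world:
  w0 (successors {w0}): φ is true.
  w1 (successors {w3, w4}): φ is true.
  w2 (successors {w0, w3}): φ is true.
  w3 (successors {w0, w1}): φ is true.
  w4 (successors {w2, w3}): φ is true.
For instance, at w0:
  At w0: <>(~r | []q) requires ~r | []q at some successor in {w0}.
    ~r | []q holds at w0, so <>(~r | []q) is true at w0.
      At w0: ~r is false, []q is true, so ~r | []q is true.

Yes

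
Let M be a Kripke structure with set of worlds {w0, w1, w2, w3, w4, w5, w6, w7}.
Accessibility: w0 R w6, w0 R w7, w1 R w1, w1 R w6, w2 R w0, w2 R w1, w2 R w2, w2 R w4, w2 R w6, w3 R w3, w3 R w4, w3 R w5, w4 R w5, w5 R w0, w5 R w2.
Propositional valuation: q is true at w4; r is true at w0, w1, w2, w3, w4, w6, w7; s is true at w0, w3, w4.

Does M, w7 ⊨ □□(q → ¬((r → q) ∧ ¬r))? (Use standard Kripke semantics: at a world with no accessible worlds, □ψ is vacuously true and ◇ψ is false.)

Yes

At w7: no accessible worlds, so □□(q → ¬((r → q) ∧ ¬r)) holds vacuously.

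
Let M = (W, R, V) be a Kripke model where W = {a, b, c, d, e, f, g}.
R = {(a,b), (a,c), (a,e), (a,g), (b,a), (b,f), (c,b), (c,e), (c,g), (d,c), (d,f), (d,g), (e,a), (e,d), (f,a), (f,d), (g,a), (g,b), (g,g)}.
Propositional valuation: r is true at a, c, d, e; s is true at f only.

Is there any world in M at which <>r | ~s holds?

Let φ = <>r | ~s. Evaluate φ at each world:
  a (successors {b, c, e, g}): φ is true.
  b (successors {a, f}): φ is true.
  c (successors {b, e, g}): φ is true.
  d (successors {c, f, g}): φ is true.
  e (successors {a, d}): φ is true.
  f (successors {a, d}): φ is true.
  g (successors {a, b, g}): φ is true.
Detail at a (witness):
  At a: <>r is true, ~s is true, so <>r | ~s is true.
    At a: <>r requires r at some successor in {b, c, e, g}.
      r holds at c, so <>r is true at a.

Yes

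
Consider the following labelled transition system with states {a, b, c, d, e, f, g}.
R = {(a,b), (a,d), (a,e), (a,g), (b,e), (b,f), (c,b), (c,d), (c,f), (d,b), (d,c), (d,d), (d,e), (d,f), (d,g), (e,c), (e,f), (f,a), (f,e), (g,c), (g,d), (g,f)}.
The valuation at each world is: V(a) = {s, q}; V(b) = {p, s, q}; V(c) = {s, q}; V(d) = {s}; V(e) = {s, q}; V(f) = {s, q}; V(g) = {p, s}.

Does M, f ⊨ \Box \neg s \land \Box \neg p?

No

Recall that \Box ψ holds at a world iff ψ holds at every accessible world, and \Diamond ψ holds iff ψ holds at some accessible world.
At f: \Box \neg s is false, \Box \neg p is true, so \Box \neg s \land \Box \neg p is false.
  At f: \Box \neg s requires \neg s at every successor {a, e}.
    \neg s fails at a, so \Box \neg s is false at f.
  At f: \Box \neg p requires \neg p at every successor {a, e}.
    At a: \neg p is true.
    At e: \neg p is true.
  So \Box \neg p is true at f.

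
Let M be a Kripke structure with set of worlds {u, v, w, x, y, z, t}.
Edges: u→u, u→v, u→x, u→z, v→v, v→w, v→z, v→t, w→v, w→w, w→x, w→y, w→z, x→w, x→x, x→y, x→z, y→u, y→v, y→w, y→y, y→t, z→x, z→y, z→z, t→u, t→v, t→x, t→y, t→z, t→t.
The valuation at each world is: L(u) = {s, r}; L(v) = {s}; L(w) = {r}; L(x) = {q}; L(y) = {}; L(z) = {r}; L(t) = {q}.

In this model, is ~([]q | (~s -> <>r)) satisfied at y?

No

Recall that []ψ holds at a world iff ψ holds at every accessible world, and <>ψ holds iff ψ holds at some accessible world.
At y: []q | (~s -> <>r) is true, so ~([]q | (~s -> <>r)) is false.
  At y: []q is false, ~s -> <>r is true, so []q | (~s -> <>r) is true.
    At y: []q requires q at every successor {u, v, w, y, t}.
      q fails at u, so []q is false at y.
    At y: ~s is true, <>r is true, so ~s -> <>r is true.
      At y: <>r requires r at some successor in {u, v, w, y, t}.
        r holds at u, so <>r is true at y.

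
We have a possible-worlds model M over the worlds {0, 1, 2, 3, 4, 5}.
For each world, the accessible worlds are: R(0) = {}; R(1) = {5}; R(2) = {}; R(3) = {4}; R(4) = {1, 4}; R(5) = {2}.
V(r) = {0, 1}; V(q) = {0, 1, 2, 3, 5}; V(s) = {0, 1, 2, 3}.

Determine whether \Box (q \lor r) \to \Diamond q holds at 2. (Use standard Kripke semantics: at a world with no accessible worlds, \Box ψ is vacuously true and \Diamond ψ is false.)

Recall that \Box ψ holds at a world iff ψ holds at every accessible world, and \Diamond ψ holds iff ψ holds at some accessible world.
At 2: \Box (q \lor r) is true, \Diamond q is false, so \Box (q \lor r) \to \Diamond q is false.
  At 2: no accessible worlds, so \Box (q \lor r) holds vacuously.
  At 2: no accessible worlds, so \Diamond q is false.

No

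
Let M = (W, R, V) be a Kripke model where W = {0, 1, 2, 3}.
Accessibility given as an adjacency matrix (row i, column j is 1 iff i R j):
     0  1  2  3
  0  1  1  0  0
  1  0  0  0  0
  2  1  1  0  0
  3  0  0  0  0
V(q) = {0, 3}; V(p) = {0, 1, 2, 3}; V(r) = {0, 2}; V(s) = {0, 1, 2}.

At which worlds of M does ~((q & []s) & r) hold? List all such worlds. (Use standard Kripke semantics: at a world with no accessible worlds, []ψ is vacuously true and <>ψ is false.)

1, 2, 3

Recall that []ψ holds at a world iff ψ holds at every accessible world, and <>ψ holds iff ψ holds at some accessible world.
Let φ = ~((q & []s) & r). Evaluate φ at each world:
  0 (successors {0, 1}): φ is false.
  1 (successors ∅): φ is true.
  2 (successors {0, 1}): φ is true.
  3 (successors ∅): φ is true.
For instance, at 2:
  At 2: (q & []s) & r is false, so ~((q & []s) & r) is true.
    At 2: q & []s is false, r is true, so (q & []s) & r is false.
      At 2: q is false, []s is true, so q & []s is false.
Satisfying worlds: {1, 2, 3}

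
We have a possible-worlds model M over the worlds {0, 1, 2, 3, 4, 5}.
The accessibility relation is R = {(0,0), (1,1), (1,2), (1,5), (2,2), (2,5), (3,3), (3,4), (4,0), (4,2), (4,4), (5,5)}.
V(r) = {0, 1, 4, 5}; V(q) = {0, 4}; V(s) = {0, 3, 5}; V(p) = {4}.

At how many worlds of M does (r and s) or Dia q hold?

Recall that Dia ψ holds at a world iff ψ holds at some accessible world.
Let φ = (r and s) or Dia q. Evaluate φ at each world:
  0 (successors {0}): φ is true.
  1 (successors {1, 2, 5}): φ is false.
  2 (successors {2, 5}): φ is false.
  3 (successors {3, 4}): φ is true.
  4 (successors {0, 2, 4}): φ is true.
  5 (successors {5}): φ is true.
For instance, at 2:
  At 2: r and s is false, Dia q is false, so (r and s) or Dia q is false.
    At 2: Dia q requires q at some successor in {2, 5}.
      At 2: q is false.
      At 5: q is false.
    So Dia q is false at 2.
Satisfying worlds: {0, 3, 4, 5}

4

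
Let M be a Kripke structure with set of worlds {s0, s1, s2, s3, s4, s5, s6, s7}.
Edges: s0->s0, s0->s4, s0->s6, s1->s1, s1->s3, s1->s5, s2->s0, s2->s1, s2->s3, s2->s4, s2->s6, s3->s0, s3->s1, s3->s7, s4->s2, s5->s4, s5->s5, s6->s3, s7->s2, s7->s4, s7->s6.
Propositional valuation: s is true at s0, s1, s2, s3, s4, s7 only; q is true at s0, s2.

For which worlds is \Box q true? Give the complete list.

Let φ = \Box q. Evaluate φ at each world:
  s0 (successors {s0, s4, s6}): φ is false.
  s1 (successors {s1, s3, s5}): φ is false.
  s2 (successors {s0, s1, s3, s4, s6}): φ is false.
  s3 (successors {s0, s1, s7}): φ is false.
  s4 (successors {s2}): φ is true.
  s5 (successors {s4, s5}): φ is false.
  s6 (successors {s3}): φ is false.
  s7 (successors {s2, s4, s6}): φ is false.
For instance, at s6:
  At s6: \Box q requires q at every successor {s3}.
    q fails at s3, so \Box q is false at s6.
Satisfying worlds: {s4}

s4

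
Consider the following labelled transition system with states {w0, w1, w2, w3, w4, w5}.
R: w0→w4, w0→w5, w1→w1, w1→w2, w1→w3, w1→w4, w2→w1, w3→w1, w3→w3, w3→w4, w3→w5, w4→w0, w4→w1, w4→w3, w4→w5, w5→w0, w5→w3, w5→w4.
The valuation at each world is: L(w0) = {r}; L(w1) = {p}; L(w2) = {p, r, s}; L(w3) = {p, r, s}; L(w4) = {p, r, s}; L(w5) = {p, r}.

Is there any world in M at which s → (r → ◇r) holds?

Yes

Let φ = s → (r → ◇r). Evaluate φ at each world:
  w0 (successors {w4, w5}): φ is true.
  w1 (successors {w1, w2, w3, w4}): φ is true.
  w2 (successors {w1}): φ is false.
  w3 (successors {w1, w3, w4, w5}): φ is true.
  w4 (successors {w0, w1, w3, w5}): φ is true.
  w5 (successors {w0, w3, w4}): φ is true.
Detail at w0 (witness):
  At w0: s is false, r → ◇r is true, so s → (r → ◇r) is true.
    At w0: r is true, ◇r is true, so r → ◇r is true.
      At w0: ◇r requires r at some successor in {w4, w5}.
        r holds at w4, so ◇r is true at w0.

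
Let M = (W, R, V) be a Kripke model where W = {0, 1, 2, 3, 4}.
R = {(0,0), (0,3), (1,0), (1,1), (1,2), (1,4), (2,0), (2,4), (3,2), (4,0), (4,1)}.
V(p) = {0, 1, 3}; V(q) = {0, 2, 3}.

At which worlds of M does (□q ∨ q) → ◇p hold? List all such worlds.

0, 1, 2, 4

Recall that □ψ holds at a world iff ψ holds at every accessible world, and ◇ψ holds iff ψ holds at some accessible world.
Let φ = (□q ∨ q) → ◇p. Evaluate φ at each world:
  0 (successors {0, 3}): φ is true.
  1 (successors {0, 1, 2, 4}): φ is true.
  2 (successors {0, 4}): φ is true.
  3 (successors {2}): φ is false.
  4 (successors {0, 1}): φ is true.
For instance, at 2:
  At 2: □q ∨ q is true, ◇p is true, so (□q ∨ q) → ◇p is true.
    At 2: □q is false, q is true, so □q ∨ q is true.
      At 2: □q requires q at every successor {0, 4}.
        q fails at 4, so □q is false at 2.
    At 2: ◇p requires p at some successor in {0, 4}.
      p holds at 0, so ◇p is true at 2.
Satisfying worlds: {0, 1, 2, 4}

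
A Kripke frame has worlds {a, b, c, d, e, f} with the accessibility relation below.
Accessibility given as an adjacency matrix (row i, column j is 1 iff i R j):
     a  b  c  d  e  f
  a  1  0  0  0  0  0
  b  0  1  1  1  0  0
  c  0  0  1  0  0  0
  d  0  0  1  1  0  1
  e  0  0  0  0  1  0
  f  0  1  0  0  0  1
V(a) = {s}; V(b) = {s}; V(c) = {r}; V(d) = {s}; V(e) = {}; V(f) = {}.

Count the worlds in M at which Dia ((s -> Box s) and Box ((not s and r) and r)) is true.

Recall that Box ψ holds at a world iff ψ holds at every accessible world, and Dia ψ holds iff ψ holds at some accessible world.
Let φ = Dia ((s -> Box s) and Box ((not s and r) and r)). Evaluate φ at each world:
  a (successors {a}): φ is false.
  b (successors {b, c, d}): φ is true.
  c (successors {c}): φ is true.
  d (successors {c, d, f}): φ is true.
  e (successors {e}): φ is false.
  f (successors {b, f}): φ is false.
For instance, at a:
  At a: Dia ((s -> Box s) and Box ((not s and r) and r)) requires (s -> Box s) and Box ((not s and r) and r) at some successor in {a}.
    At a: (s -> Box s) and Box ((not s and r) and r) is false.
  So Dia ((s -> Box s) and Box ((not s and r) and r)) is false at a.
Satisfying worlds: {b, c, d}

3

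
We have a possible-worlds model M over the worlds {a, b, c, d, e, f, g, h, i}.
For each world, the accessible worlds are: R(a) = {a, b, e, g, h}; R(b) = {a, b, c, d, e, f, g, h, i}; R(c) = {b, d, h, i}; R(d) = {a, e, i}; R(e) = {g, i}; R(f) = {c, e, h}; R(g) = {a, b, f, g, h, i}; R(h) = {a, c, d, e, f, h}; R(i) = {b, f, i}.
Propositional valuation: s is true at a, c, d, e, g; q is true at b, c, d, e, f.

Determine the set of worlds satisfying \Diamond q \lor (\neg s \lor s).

a, b, c, d, e, f, g, h, i

Recall that \Diamond ψ holds at a world iff ψ holds at some accessible world.
Let φ = \Diamond q \lor (\neg s \lor s). Evaluate φ at each world:
  a (successors {a, b, e, g, h}): φ is true.
  b (successors {a, b, c, d, e, f, g, h, i}): φ is true.
  c (successors {b, d, h, i}): φ is true.
  d (successors {a, e, i}): φ is true.
  e (successors {g, i}): φ is true.
  f (successors {c, e, h}): φ is true.
  g (successors {a, b, f, g, h, i}): φ is true.
  h (successors {a, c, d, e, f, h}): φ is true.
  i (successors {b, f, i}): φ is true.
For instance, at c:
  At c: \Diamond q is true, \neg s \lor s is true, so \Diamond q \lor (\neg s \lor s) is true.
    At c: \Diamond q requires q at some successor in {b, d, h, i}.
      q holds at b, so \Diamond q is true at c.
Satisfying worlds: {a, b, c, d, e, f, g, h, i}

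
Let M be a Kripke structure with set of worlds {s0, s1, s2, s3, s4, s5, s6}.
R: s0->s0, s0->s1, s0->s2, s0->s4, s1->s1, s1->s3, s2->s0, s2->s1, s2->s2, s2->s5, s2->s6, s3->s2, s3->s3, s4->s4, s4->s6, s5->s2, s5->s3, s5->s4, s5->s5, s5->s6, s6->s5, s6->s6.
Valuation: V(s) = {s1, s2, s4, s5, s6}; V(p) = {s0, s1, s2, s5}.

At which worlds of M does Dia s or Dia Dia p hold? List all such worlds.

Let φ = Dia s or Dia Dia p. Evaluate φ at each world:
  s0 (successors {s0, s1, s2, s4}): φ is true.
  s1 (successors {s1, s3}): φ is true.
  s2 (successors {s0, s1, s2, s5, s6}): φ is true.
  s3 (successors {s2, s3}): φ is true.
  s4 (successors {s4, s6}): φ is true.
  s5 (successors {s2, s3, s4, s5, s6}): φ is true.
  s6 (successors {s5, s6}): φ is true.
For instance, at s4:
  At s4: Dia s is true, Dia Dia p is true, so Dia s or Dia Dia p is true.
    At s4: Dia s requires s at some successor in {s4, s6}.
      s holds at s4, so Dia s is true at s4.
    At s4: Dia Dia p requires Dia p at some successor in {s4, s6}.
      Dia p holds at s6, so Dia Dia p is true at s4.
Satisfying worlds: {s0, s1, s2, s3, s4, s5, s6}

s0, s1, s2, s3, s4, s5, s6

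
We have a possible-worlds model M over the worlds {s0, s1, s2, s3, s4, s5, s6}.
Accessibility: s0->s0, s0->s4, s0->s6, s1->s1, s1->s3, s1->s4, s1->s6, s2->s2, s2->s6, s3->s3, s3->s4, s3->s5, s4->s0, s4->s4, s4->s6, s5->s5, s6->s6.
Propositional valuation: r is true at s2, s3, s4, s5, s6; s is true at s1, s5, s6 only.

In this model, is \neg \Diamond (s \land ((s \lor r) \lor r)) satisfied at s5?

No

Recall that \Diamond ψ holds at a world iff ψ holds at some accessible world.
At s5: \Diamond (s \land ((s \lor r) \lor r)) is true, so \neg \Diamond (s \land ((s \lor r) \lor r)) is false.
  At s5: \Diamond (s \land ((s \lor r) \lor r)) requires s \land ((s \lor r) \lor r) at some successor in {s5}.
    s \land ((s \lor r) \lor r) holds at s5, so \Diamond (s \land ((s \lor r) \lor r)) is true at s5.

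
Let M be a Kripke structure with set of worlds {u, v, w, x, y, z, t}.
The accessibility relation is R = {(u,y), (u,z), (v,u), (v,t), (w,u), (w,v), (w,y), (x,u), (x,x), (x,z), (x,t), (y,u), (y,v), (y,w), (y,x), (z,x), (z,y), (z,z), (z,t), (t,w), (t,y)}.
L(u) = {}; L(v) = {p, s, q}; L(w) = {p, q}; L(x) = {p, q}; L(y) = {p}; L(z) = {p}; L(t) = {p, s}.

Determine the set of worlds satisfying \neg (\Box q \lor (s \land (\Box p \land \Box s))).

u, v, w, x, y, z, t

Let φ = \neg (\Box q \lor (s \land (\Box p \land \Box s))). Evaluate φ at each world:
  u (successors {y, z}): φ is true.
  v (successors {u, t}): φ is true.
  w (successors {u, v, y}): φ is true.
  x (successors {u, x, z, t}): φ is true.
  y (successors {u, v, w, x}): φ is true.
  z (successors {x, y, z, t}): φ is true.
  t (successors {w, y}): φ is true.
For instance, at t:
  At t: \Box q \lor (s \land (\Box p \land \Box s)) is false, so \neg (\Box q \lor (s \land (\Box p \land \Box s))) is true.
    At t: \Box q is false, s \land (\Box p \land \Box s) is false, so \Box q \lor (s \land (\Box p \land \Box s)) is false.
      At t: \Box q requires q at every successor {w, y}.
        q fails at y, so \Box q is false at t.
      At t: s is true, \Box p \land \Box s is false, so s \land (\Box p \land \Box s) is false.
Satisfying worlds: {u, v, w, x, y, z, t}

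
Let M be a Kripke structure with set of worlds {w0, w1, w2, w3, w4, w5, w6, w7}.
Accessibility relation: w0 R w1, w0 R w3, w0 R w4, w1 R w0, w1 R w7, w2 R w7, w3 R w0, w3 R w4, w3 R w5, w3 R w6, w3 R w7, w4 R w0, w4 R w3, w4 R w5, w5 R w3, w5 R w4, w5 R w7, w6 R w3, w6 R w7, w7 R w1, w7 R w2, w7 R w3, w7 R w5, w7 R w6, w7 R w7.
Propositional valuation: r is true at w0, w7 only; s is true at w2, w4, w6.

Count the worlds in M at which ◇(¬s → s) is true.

Let φ = ◇(¬s → s). Evaluate φ at each world:
  w0 (successors {w1, w3, w4}): φ is true.
  w1 (successors {w0, w7}): φ is false.
  w2 (successors {w7}): φ is false.
  w3 (successors {w0, w4, w5, w6, w7}): φ is true.
  w4 (successors {w0, w3, w5}): φ is false.
  w5 (successors {w3, w4, w7}): φ is true.
  w6 (successors {w3, w7}): φ is false.
  w7 (successors {w1, w2, w3, w5, w6, w7}): φ is true.
For instance, at w1:
  At w1: ◇(¬s → s) requires ¬s → s at some successor in {w0, w7}.
    At w0: ¬s → s is false.
    At w7: ¬s → s is false.
  So ◇(¬s → s) is false at w1.
Satisfying worlds: {w0, w3, w5, w7}

4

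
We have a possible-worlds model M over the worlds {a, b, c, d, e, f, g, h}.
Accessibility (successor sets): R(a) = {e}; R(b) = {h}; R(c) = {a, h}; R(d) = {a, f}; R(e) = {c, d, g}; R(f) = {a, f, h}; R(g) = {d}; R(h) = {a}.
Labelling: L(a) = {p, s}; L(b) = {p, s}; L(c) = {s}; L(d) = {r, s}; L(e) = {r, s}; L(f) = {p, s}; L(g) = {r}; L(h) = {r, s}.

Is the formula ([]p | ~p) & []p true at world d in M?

Recall that []ψ holds at a world iff ψ holds at every accessible world, and <>ψ holds iff ψ holds at some accessible world.
At d: []p | ~p is true, []p is true, so ([]p | ~p) & []p is true.
  At d: []p is true, ~p is true, so []p | ~p is true.
    At d: []p requires p at every successor {a, f}.
      At a: p is true.
      At f: p is true.
    So []p is true at d.
  At d: []p requires p at every successor {a, f}.
    At a: p is true.
    At f: p is true.
  So []p is true at d.

Yes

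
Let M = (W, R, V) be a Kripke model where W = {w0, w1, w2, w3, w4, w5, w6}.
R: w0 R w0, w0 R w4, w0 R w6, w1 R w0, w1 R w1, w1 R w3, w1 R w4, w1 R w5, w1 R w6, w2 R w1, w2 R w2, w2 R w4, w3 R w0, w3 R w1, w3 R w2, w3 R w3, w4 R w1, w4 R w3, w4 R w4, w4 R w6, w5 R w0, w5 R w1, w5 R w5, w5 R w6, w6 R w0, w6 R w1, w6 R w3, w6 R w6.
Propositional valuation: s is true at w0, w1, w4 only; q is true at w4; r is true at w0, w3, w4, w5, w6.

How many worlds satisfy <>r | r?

7

Let φ = <>r | r. Evaluate φ at each world:
  w0 (successors {w0, w4, w6}): φ is true.
  w1 (successors {w0, w1, w3, w4, w5, w6}): φ is true.
  w2 (successors {w1, w2, w4}): φ is true.
  w3 (successors {w0, w1, w2, w3}): φ is true.
  w4 (successors {w1, w3, w4, w6}): φ is true.
  w5 (successors {w0, w1, w5, w6}): φ is true.
  w6 (successors {w0, w1, w3, w6}): φ is true.
For instance, at w1:
  At w1: <>r is true, r is false, so <>r | r is true.
    At w1: <>r requires r at some successor in {w0, w1, w3, w4, w5, w6}.
      r holds at w0, so <>r is true at w1.
Satisfying worlds: {w0, w1, w2, w3, w4, w5, w6}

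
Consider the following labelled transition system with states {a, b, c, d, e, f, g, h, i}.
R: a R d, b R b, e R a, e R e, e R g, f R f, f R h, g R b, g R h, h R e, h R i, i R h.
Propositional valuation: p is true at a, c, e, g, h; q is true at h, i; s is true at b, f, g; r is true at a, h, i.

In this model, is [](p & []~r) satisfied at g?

No

Recall that []ψ holds at a world iff ψ holds at every accessible world, and <>ψ holds iff ψ holds at some accessible world.
At g: [](p & []~r) requires p & []~r at every successor {b, h}.
  p & []~r fails at b, so [](p & []~r) is false at g.
    At b: p is false, []~r is true, so p & []~r is false.
      At b: []~r requires ~r at every successor {b}.
        At b: ~r is true.
      So []~r is true at b.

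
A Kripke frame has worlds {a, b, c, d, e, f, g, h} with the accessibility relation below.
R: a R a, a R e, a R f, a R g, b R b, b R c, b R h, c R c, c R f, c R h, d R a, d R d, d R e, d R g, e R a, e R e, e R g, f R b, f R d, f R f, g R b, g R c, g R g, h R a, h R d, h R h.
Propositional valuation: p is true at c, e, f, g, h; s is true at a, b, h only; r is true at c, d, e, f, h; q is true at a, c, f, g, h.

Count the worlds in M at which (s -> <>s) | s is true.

8

Let φ = (s -> <>s) | s. Evaluate φ at each world:
  a (successors {a, e, f, g}): φ is true.
  b (successors {b, c, h}): φ is true.
  c (successors {c, f, h}): φ is true.
  d (successors {a, d, e, g}): φ is true.
  e (successors {a, e, g}): φ is true.
  f (successors {b, d, f}): φ is true.
  g (successors {b, c, g}): φ is true.
  h (successors {a, d, h}): φ is true.
For instance, at h:
  At h: s -> <>s is true, s is true, so (s -> <>s) | s is true.
    At h: s is true, <>s is true, so s -> <>s is true.
      At h: <>s requires s at some successor in {a, d, h}.
        s holds at a, so <>s is true at h.
Satisfying worlds: {a, b, c, d, e, f, g, h}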